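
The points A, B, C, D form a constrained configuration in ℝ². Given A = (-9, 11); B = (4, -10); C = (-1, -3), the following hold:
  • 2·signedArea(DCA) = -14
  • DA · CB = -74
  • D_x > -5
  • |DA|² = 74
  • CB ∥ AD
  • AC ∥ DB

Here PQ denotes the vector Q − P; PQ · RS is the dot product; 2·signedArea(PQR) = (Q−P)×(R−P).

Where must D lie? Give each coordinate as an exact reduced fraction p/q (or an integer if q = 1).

D = (-4, 4)

1. D_x = -4  [AC ∥ DB ∩ CB ∥ AD]
2. D_y = 4  [AC ∥ DB ∩ CB ∥ AD]
   → D = (-4, 4)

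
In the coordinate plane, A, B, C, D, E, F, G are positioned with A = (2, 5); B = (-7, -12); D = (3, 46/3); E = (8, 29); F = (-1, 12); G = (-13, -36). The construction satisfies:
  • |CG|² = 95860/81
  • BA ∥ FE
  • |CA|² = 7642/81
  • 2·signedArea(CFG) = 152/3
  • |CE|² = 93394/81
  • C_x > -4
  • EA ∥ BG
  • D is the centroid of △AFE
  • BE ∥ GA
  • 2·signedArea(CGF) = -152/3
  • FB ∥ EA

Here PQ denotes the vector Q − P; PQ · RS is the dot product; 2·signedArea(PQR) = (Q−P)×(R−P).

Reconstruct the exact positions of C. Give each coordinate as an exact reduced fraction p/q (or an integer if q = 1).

1. C_x = -11/3  [line 48·x + -12·y + 424/3 = 0 ∩ |CG|² = 95860/81]
2. C_y = -26/9  [line 48·x + -12·y + 424/3 = 0 ∩ |CG|² = 95860/81]
   → C = (-11/3, -26/9)

C = (-11/3, -26/9)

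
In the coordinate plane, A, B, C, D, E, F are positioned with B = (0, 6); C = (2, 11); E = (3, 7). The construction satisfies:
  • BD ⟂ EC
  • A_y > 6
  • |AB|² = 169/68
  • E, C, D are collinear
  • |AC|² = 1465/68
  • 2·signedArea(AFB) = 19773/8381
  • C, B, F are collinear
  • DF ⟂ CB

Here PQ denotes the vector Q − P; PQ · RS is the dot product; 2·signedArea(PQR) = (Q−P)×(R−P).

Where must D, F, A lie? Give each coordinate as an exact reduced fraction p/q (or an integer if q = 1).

A = (26/17, 217/34)
D = (52/17, 115/17)
F = (338/493, 3803/493)

1. D_x = 52/17  [E, C, D are collinear ∩ BD ⟂ EC]
2. D_y = 115/17  [E, C, D are collinear ∩ BD ⟂ EC]
   → D = (52/17, 115/17)
3. F_x = 338/493  [C, B, F are collinear ∩ DF ⟂ CB]
4. F_y = 3803/493  [C, B, F are collinear ∩ DF ⟂ CB]
   → F = (338/493, 3803/493)
5. A_x = 26/17  [line 845/493·x + -338/493·y + 507/289 = 0 ∩ |AB|² = 169/68]
6. A_y = 217/34  [line 845/493·x + -338/493·y + 507/289 = 0 ∩ |AB|² = 169/68]
   → A = (26/17, 217/34)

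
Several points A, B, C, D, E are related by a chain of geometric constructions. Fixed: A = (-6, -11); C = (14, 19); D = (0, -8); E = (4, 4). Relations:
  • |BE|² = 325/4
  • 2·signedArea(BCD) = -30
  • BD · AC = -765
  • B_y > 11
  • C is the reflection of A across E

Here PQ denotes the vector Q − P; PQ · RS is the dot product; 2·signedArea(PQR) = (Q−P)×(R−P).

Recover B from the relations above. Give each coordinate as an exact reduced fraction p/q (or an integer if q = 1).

B = (9, 23/2)

1. B_x = 9  [BD · AC = -765 ∩ 2·signedArea(BCD) = -30]
2. B_y = 23/2  [BD · AC = -765 ∩ 2·signedArea(BCD) = -30]
   → B = (9, 23/2)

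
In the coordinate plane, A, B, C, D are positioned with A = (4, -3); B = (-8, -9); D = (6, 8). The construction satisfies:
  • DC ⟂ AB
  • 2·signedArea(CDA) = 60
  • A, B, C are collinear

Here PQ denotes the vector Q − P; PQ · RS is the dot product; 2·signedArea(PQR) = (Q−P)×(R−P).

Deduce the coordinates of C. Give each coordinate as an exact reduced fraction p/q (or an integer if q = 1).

1. C_x = 10  [A, B, C are collinear ∩ DC ⟂ AB]
2. C_y = 0  [A, B, C are collinear ∩ DC ⟂ AB]
   → C = (10, 0)

C = (10, 0)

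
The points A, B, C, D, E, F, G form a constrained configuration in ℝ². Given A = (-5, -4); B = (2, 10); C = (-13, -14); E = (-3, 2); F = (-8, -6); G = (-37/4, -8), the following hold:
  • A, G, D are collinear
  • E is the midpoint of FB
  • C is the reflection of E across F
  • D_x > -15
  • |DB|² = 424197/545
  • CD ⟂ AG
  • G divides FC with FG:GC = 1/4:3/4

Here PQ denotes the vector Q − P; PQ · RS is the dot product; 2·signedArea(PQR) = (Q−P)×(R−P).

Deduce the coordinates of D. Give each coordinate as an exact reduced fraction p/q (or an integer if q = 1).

D = (-7757/545, -6916/545)

1. D_x = -7757/545  [A, G, D are collinear ∩ CD ⟂ AG]
2. D_y = -6916/545  [A, G, D are collinear ∩ CD ⟂ AG]
   → D = (-7757/545, -6916/545)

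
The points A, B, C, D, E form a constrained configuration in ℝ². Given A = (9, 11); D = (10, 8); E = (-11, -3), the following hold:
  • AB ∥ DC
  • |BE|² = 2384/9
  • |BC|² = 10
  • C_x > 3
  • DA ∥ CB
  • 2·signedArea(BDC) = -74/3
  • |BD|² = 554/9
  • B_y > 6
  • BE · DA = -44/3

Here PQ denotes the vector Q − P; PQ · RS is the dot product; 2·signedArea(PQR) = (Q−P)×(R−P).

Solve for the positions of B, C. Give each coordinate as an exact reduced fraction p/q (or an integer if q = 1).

B = (7/3, 19/3)
C = (10/3, 10/3)

1. B_x = 7/3  [line 1·x + -3·y + 50/3 = 0 ∩ |BE|² = 2384/9]
2. B_y = 19/3  [line 1·x + -3·y + 50/3 = 0 ∩ |BE|² = 2384/9]
   → B = (7/3, 19/3)
3. C_x = 10/3  [2·signedArea(BDC) = -74/3 ∩ DA ∥ CB]
4. C_y = 10/3  [2·signedArea(BDC) = -74/3 ∩ DA ∥ CB]
   → C = (10/3, 10/3)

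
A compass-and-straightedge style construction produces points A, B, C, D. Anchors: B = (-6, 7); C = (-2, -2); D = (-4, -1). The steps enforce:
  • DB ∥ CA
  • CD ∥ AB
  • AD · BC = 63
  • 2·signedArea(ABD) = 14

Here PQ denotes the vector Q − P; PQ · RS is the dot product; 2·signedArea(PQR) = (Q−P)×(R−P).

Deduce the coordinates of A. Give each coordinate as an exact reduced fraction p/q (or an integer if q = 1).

A = (-4, 6)

1. A_x = -4  [CD ∥ AB ∩ DB ∥ CA]
2. A_y = 6  [CD ∥ AB ∩ DB ∥ CA]
   → A = (-4, 6)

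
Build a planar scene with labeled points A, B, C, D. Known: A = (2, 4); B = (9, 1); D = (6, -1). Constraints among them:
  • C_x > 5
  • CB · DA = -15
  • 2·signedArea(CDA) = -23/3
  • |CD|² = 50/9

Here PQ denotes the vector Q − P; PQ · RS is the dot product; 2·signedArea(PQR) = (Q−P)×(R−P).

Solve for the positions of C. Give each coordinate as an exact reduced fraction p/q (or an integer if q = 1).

C = (17/3, 4/3)

1. C_x = 17/3  [2·signedArea(CDA) = -23/3 ∩ CB · DA = -15]
2. C_y = 4/3  [2·signedArea(CDA) = -23/3 ∩ CB · DA = -15]
   → C = (17/3, 4/3)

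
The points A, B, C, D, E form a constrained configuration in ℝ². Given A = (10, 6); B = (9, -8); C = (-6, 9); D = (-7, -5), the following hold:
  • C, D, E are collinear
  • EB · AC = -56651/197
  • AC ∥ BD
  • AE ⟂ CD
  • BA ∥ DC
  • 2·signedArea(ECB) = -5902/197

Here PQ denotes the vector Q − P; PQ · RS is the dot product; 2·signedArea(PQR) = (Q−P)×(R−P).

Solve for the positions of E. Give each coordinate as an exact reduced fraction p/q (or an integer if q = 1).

E = (-1208/197, 1409/197)

1. E_x = -1208/197  [C, D, E are collinear ∩ AE ⟂ CD]
2. E_y = 1409/197  [C, D, E are collinear ∩ AE ⟂ CD]
   → E = (-1208/197, 1409/197)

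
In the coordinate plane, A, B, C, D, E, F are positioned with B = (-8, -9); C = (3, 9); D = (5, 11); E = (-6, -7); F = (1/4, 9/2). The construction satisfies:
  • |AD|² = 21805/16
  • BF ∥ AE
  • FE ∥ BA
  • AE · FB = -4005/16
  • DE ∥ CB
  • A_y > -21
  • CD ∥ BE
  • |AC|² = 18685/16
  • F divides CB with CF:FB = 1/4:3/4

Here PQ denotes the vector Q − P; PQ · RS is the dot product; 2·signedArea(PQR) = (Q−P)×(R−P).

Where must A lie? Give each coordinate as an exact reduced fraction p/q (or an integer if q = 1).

1. A_x = -57/4  [BF ∥ AE ∩ FE ∥ BA]
2. A_y = -41/2  [BF ∥ AE ∩ FE ∥ BA]
   → A = (-57/4, -41/2)

A = (-57/4, -41/2)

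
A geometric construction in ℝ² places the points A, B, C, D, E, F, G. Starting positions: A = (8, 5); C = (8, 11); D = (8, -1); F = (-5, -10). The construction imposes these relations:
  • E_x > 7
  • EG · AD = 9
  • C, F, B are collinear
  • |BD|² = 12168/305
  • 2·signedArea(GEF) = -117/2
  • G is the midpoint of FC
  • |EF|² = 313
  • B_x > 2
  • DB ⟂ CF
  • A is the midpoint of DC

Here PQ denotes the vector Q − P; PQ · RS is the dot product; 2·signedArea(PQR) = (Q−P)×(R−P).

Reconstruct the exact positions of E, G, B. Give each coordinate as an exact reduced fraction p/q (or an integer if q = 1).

1. G_x = 3/2  [G is the midpoint of FC]
2. G_y = 1/2  [G is the midpoint of FC]
   → G = (3/2, 1/2)
3. B_x = 802/305  [C, F, B are collinear ∩ DB ⟂ CF]
4. B_y = 709/305  [C, F, B are collinear ∩ DB ⟂ CF]
   → B = (802/305, 709/305)
5. E_x = 8  [EG · AD = 9 ∩ 2·signedArea(GEF) = -117/2]
6. E_y = 2  [EG · AD = 9 ∩ 2·signedArea(GEF) = -117/2]
   → E = (8, 2)

B = (802/305, 709/305)
E = (8, 2)
G = (3/2, 1/2)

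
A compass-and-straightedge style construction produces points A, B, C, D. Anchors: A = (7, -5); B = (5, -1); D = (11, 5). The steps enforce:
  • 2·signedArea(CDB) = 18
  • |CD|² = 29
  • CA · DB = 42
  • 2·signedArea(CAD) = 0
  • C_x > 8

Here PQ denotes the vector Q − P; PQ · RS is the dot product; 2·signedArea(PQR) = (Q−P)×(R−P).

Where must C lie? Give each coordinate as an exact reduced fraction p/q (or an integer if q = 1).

C = (9, 0)

1. C_x = 9  [2·signedArea(CAD) = 0 ∩ 2·signedArea(CDB) = 18]
2. C_y = 0  [2·signedArea(CAD) = 0 ∩ 2·signedArea(CDB) = 18]
   → C = (9, 0)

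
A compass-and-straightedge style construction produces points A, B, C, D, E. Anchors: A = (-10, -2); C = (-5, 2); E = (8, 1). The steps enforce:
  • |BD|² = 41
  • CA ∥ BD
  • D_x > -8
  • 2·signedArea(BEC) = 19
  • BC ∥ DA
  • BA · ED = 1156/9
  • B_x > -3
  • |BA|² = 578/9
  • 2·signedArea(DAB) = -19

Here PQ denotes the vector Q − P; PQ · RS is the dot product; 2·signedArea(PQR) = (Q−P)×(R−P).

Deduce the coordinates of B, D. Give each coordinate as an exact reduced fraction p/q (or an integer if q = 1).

1. B_x = -7/3  [line -1·x + -13·y + 2 = 0 ∩ |BA|² = 578/9]
2. B_y = 1/3  [line -1·x + -13·y + 2 = 0 ∩ |BA|² = 578/9]
   → B = (-7/3, 1/3)
3. D_x = -22/3  [BA · ED = 1156/9 ∩ BC ∥ DA]
4. D_y = -11/3  [BA · ED = 1156/9 ∩ BC ∥ DA]
   → D = (-22/3, -11/3)

B = (-7/3, 1/3)
D = (-22/3, -11/3)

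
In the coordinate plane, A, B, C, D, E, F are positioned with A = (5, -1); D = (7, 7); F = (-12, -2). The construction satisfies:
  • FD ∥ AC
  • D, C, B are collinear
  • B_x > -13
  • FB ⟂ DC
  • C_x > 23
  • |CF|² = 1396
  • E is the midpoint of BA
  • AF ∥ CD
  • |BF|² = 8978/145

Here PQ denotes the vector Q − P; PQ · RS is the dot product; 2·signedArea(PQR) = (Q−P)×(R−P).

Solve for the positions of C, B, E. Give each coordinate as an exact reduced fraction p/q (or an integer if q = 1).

1. C_x = 24  [AF ∥ CD ∩ FD ∥ AC]
2. C_y = 8  [AF ∥ CD ∩ FD ∥ AC]
   → C = (24, 8)
3. B_x = -1807/145  [D, C, B are collinear ∩ FB ⟂ DC]
4. B_y = 849/145  [D, C, B are collinear ∩ FB ⟂ DC]
   → B = (-1807/145, 849/145)
5. E_x = -541/145  [E is the midpoint of BA]
6. E_y = 352/145  [E is the midpoint of BA]
   → E = (-541/145, 352/145)

B = (-1807/145, 849/145)
C = (24, 8)
E = (-541/145, 352/145)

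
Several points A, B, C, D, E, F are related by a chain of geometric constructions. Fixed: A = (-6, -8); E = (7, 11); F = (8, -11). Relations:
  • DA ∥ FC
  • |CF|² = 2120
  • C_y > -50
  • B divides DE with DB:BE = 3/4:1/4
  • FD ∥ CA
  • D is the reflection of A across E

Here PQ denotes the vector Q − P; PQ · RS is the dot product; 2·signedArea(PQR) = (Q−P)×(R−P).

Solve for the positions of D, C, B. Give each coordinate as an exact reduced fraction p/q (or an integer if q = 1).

1. D_x = 20  [D is the reflection of A across E]
2. D_y = 30  [D is the reflection of A across E]
   → D = (20, 30)
3. C_x = -18  [FD ∥ CA ∩ DA ∥ FC]
4. C_y = -49  [FD ∥ CA ∩ DA ∥ FC]
   → C = (-18, -49)
5. B_x = 41/4  [B divides DE with DB:BE = 3/4:1/4]
6. B_y = 63/4  [B divides DE with DB:BE = 3/4:1/4]
   → B = (41/4, 63/4)

B = (41/4, 63/4)
C = (-18, -49)
D = (20, 30)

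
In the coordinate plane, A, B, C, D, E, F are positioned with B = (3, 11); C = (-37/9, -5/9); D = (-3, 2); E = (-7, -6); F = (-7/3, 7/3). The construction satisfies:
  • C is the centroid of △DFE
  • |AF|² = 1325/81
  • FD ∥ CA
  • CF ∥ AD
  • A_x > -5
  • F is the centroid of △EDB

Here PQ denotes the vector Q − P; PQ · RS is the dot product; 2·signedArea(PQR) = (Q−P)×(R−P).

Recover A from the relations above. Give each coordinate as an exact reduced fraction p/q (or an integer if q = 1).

1. A_x = -43/9  [CF ∥ AD ∩ FD ∥ CA]
2. A_y = -8/9  [CF ∥ AD ∩ FD ∥ CA]
   → A = (-43/9, -8/9)

A = (-43/9, -8/9)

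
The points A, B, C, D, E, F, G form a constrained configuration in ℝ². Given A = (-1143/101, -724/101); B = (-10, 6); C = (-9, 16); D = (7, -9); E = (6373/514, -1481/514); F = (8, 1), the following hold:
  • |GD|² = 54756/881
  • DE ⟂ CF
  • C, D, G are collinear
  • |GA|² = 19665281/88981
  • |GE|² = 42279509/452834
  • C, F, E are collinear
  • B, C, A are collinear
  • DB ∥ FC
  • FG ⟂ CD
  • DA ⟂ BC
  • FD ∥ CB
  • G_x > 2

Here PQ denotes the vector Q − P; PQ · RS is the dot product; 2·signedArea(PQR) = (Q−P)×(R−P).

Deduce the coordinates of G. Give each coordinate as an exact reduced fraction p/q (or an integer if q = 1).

1. G_x = 2423/881  [C, D, G are collinear ∩ FG ⟂ CD]
2. G_y = -2079/881  [C, D, G are collinear ∩ FG ⟂ CD]
   → G = (2423/881, -2079/881)

G = (2423/881, -2079/881)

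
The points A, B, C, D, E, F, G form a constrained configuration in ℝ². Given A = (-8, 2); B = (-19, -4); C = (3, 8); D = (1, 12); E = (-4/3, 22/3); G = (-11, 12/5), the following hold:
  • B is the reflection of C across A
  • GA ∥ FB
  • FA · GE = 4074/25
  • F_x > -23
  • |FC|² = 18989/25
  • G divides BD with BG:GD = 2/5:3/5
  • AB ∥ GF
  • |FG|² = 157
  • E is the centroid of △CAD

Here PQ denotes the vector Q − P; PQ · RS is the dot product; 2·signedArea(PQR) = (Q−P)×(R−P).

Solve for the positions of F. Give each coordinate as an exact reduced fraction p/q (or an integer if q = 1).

F = (-22, -18/5)

1. F_x = -22  [GA ∥ FB ∩ AB ∥ GF]
2. F_y = -18/5  [GA ∥ FB ∩ AB ∥ GF]
   → F = (-22, -18/5)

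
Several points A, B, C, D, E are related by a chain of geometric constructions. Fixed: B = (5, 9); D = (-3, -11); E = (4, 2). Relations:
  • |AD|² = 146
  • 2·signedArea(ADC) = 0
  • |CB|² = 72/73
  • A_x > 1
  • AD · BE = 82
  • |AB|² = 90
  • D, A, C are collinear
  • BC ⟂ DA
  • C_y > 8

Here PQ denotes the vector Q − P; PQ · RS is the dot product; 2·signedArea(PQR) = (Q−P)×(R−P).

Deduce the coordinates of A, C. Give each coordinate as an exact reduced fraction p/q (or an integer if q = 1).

1. A_x = 2  [line 1·x + 7·y + -2 = 0 ∩ |AD|² = 146]
2. A_y = 0  [line 1·x + 7·y + -2 = 0 ∩ |AD|² = 146]
   → A = (2, 0)
3. C_x = 431/73  [2·signedArea(ADC) = 0 ∩ BC ⟂ DA]
4. C_y = 627/73  [2·signedArea(ADC) = 0 ∩ BC ⟂ DA]
   → C = (431/73, 627/73)

A = (2, 0)
C = (431/73, 627/73)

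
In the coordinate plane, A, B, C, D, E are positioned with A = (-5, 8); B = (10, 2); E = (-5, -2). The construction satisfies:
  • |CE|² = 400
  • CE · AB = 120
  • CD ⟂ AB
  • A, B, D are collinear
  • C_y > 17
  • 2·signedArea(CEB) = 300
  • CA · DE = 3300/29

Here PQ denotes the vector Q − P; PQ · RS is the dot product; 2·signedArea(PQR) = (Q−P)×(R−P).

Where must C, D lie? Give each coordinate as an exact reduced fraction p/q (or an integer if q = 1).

C = (-5, 18)
D = (-245/29, 272/29)

1. C_x = -5  [CE · AB = 120 ∩ 2·signedArea(CEB) = 300]
2. C_y = 18  [CE · AB = 120 ∩ 2·signedArea(CEB) = 300]
   → C = (-5, 18)
3. D_x = -245/29  [A, B, D are collinear ∩ CD ⟂ AB]
4. D_y = 272/29  [A, B, D are collinear ∩ CD ⟂ AB]
   → D = (-245/29, 272/29)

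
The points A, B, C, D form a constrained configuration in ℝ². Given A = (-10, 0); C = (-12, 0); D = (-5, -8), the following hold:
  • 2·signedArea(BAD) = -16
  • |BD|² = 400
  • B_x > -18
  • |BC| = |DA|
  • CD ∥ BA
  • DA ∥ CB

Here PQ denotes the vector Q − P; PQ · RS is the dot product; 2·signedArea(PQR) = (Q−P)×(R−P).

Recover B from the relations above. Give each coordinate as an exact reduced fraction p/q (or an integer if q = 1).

B = (-17, 8)

1. B_x = -17  [CD ∥ BA ∩ DA ∥ CB]
2. B_y = 8  [CD ∥ BA ∩ DA ∥ CB]
   → B = (-17, 8)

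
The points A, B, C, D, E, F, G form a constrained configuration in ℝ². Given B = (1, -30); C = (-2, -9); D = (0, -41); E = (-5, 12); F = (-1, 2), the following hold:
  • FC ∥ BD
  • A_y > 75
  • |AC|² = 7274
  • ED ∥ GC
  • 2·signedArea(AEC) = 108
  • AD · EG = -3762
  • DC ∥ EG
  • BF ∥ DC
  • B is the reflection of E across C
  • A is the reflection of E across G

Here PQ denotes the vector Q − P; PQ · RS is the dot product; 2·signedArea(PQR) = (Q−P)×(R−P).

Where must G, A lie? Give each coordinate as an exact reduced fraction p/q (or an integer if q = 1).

A = (-9, 76)
G = (-7, 44)

1. G_x = -7  [ED ∥ GC ∩ DC ∥ EG]
2. G_y = 44  [ED ∥ GC ∩ DC ∥ EG]
   → G = (-7, 44)
3. A_x = -9  [A is the reflection of E across G]
4. A_y = 76  [A is the reflection of E across G]
   → A = (-9, 76)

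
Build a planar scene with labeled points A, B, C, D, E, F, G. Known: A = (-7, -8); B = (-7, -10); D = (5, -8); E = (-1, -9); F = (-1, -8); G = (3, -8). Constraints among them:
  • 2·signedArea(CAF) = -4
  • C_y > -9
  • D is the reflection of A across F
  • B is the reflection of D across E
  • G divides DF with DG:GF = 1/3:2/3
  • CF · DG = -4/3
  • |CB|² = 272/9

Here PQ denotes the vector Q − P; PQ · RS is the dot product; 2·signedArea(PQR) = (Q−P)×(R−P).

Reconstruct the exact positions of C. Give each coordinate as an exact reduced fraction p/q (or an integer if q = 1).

C = (-5/3, -26/3)

1. C_x = -5/3  [2·signedArea(CAF) = -4 ∩ CF · DG = -4/3]
2. C_y = -26/3  [2·signedArea(CAF) = -4 ∩ CF · DG = -4/3]
   → C = (-5/3, -26/3)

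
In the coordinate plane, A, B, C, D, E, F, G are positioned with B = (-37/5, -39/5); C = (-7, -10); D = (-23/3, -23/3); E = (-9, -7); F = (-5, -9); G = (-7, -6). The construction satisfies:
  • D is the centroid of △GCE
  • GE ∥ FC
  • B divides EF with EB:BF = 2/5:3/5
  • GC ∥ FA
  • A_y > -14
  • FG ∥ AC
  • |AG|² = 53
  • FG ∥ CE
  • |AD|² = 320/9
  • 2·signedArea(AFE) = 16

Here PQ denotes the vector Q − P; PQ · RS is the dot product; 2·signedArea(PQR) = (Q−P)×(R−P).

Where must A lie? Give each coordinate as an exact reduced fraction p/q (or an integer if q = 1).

A = (-5, -13)

1. A_x = -5  [FG ∥ AC ∩ GC ∥ FA]
2. A_y = -13  [FG ∥ AC ∩ GC ∥ FA]
   → A = (-5, -13)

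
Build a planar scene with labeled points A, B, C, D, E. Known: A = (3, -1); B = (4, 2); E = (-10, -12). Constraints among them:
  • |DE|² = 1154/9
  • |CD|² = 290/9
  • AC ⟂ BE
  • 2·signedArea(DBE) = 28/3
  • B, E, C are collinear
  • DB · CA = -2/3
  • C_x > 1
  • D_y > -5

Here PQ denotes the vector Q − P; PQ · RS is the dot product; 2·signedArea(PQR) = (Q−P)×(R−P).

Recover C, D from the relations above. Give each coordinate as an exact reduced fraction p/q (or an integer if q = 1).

1. C_x = 2  [B, E, C are collinear ∩ AC ⟂ BE]
2. C_y = 0  [B, E, C are collinear ∩ AC ⟂ BE]
   → C = (2, 0)
3. D_x = -5/3  [line -1·x + 1·y + 8/3 = 0 ∩ |DE|² = 1154/9]
4. D_y = -13/3  [line -1·x + 1·y + 8/3 = 0 ∩ |DE|² = 1154/9]
   → D = (-5/3, -13/3)

C = (2, 0)
D = (-5/3, -13/3)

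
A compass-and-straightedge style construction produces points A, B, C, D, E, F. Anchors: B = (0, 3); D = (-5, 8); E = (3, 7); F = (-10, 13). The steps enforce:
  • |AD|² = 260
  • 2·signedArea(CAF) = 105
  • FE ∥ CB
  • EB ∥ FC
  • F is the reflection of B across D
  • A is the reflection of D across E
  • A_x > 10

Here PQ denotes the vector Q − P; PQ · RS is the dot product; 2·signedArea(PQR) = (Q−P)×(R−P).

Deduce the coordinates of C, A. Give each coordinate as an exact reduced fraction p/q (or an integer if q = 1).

1. C_x = -13  [FE ∥ CB ∩ EB ∥ FC]
2. C_y = 9  [FE ∥ CB ∩ EB ∥ FC]
   → C = (-13, 9)
3. A_x = 11  [A is the reflection of D across E]
4. A_y = 6  [A is the reflection of D across E]
   → A = (11, 6)

A = (11, 6)
C = (-13, 9)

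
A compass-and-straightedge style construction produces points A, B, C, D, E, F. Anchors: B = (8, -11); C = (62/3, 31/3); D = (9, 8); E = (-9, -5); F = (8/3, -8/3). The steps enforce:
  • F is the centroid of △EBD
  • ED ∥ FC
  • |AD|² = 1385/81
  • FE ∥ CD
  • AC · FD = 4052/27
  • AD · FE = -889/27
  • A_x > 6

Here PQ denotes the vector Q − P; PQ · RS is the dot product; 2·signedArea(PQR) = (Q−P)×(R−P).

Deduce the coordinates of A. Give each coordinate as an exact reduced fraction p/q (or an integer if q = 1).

A = (62/9, 40/9)

1. A_x = 62/9  [AD · FE = -889/27 ∩ AC · FD = 4052/27]
2. A_y = 40/9  [AD · FE = -889/27 ∩ AC · FD = 4052/27]
   → A = (62/9, 40/9)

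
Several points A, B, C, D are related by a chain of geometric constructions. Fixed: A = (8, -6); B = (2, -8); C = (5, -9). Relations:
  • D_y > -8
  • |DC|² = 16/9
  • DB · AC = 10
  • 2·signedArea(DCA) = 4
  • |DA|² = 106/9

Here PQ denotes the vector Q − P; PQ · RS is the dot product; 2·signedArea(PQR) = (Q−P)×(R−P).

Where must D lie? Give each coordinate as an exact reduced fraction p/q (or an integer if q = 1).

1. D_x = 5  [2·signedArea(DCA) = 4 ∩ DB · AC = 10]
2. D_y = -23/3  [2·signedArea(DCA) = 4 ∩ DB · AC = 10]
   → D = (5, -23/3)

D = (5, -23/3)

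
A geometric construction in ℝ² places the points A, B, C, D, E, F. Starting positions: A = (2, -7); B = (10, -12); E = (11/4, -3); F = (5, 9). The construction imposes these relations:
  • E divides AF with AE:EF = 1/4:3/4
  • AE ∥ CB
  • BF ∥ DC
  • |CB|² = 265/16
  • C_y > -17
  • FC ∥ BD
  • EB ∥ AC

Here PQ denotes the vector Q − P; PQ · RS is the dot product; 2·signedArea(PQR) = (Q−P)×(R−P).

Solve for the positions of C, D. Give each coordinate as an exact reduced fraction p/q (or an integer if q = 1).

1. C_x = 37/4  [AE ∥ CB ∩ EB ∥ AC]
2. C_y = -16  [AE ∥ CB ∩ EB ∥ AC]
   → C = (37/4, -16)
3. D_x = 57/4  [BF ∥ DC ∩ FC ∥ BD]
4. D_y = -37  [BF ∥ DC ∩ FC ∥ BD]
   → D = (57/4, -37)

C = (37/4, -16)
D = (57/4, -37)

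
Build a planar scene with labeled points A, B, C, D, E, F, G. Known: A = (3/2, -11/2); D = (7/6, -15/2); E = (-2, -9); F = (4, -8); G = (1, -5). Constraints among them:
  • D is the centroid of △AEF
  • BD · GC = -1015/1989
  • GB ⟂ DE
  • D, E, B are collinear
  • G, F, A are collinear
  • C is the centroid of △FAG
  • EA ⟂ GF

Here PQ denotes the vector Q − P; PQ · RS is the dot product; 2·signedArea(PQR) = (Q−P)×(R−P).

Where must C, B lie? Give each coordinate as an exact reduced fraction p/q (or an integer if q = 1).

B = (883/442, -3141/442)
C = (13/6, -37/6)

1. C_x = 13/6  [C is the centroid of △FAG]
2. C_y = -37/6  [C is the centroid of △FAG]
   → C = (13/6, -37/6)
3. B_x = 883/442  [D, E, B are collinear ∩ GB ⟂ DE]
4. B_y = -3141/442  [D, E, B are collinear ∩ GB ⟂ DE]
   → B = (883/442, -3141/442)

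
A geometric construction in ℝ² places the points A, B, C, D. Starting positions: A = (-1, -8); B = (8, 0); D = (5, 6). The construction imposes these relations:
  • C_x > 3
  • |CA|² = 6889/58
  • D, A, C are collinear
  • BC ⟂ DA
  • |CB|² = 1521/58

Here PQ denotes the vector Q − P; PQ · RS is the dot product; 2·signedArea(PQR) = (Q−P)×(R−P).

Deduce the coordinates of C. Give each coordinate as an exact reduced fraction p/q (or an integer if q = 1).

1. C_x = 191/58  [D, A, C are collinear ∩ BC ⟂ DA]
2. C_y = 117/58  [D, A, C are collinear ∩ BC ⟂ DA]
   → C = (191/58, 117/58)

C = (191/58, 117/58)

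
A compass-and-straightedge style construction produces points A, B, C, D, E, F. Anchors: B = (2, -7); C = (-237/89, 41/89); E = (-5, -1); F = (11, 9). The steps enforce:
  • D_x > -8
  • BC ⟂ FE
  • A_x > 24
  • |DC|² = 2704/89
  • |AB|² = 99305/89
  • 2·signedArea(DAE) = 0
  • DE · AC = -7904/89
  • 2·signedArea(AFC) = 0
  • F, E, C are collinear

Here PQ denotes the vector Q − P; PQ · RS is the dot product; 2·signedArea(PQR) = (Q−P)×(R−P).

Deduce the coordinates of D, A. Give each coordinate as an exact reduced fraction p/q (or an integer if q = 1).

A = (2195/89, 1561/89)
D = (-653/89, -219/89)

1. A_x = 2195/89  [line 760/89·x + -1216/89·y + 2584/89 = 0 ∩ |AB|² = 99305/89]
2. A_y = 1561/89  [line 760/89·x + -1216/89·y + 2584/89 = 0 ∩ |AB|² = 99305/89]
   → A = (2195/89, 1561/89)
3. D_x = -653/89  [2·signedArea(DAE) = 0 ∩ DE · AC = -7904/89]
4. D_y = -219/89  [2·signedArea(DAE) = 0 ∩ DE · AC = -7904/89]
   → D = (-653/89, -219/89)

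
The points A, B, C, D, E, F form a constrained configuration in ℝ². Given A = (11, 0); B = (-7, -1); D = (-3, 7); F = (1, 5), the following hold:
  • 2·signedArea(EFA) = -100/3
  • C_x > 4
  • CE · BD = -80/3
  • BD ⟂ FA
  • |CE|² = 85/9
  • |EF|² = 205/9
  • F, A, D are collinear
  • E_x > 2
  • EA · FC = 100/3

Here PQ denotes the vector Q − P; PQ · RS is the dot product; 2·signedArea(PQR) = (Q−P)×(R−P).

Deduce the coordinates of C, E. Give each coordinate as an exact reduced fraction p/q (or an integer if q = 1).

1. E_x = 3  [line 5·x + 10·y + -65/3 = 0 ∩ |EF|² = 205/9]
2. E_y = 2/3  [line 5·x + 10·y + -65/3 = 0 ∩ |EF|² = 205/9]
   → E = (3, 2/3)
3. C_x = 5  [CE · BD = -80/3 ∩ EA · FC = 100/3]
4. C_y = 3  [CE · BD = -80/3 ∩ EA · FC = 100/3]
   → C = (5, 3)

C = (5, 3)
E = (3, 2/3)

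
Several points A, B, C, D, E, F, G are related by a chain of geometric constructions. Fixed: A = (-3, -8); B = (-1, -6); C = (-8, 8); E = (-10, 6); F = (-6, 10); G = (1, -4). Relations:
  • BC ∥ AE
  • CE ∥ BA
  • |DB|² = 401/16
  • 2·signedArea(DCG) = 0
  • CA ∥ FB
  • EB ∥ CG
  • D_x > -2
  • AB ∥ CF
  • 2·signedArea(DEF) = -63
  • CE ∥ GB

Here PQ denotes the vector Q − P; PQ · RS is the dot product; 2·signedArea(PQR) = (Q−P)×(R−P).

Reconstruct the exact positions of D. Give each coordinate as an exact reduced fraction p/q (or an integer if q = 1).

1. D_x = -5/4  [2·signedArea(DCG) = 0 ∩ 2·signedArea(DEF) = -63]
2. D_y = -1  [2·signedArea(DCG) = 0 ∩ 2·signedArea(DEF) = -63]
   → D = (-5/4, -1)

D = (-5/4, -1)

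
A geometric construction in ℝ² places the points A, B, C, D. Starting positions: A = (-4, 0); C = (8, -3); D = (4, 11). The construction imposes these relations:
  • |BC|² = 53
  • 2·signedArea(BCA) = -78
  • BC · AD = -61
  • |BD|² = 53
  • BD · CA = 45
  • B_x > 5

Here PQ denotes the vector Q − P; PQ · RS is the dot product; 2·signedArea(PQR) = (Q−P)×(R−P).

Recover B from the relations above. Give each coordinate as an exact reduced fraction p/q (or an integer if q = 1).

B = (6, 4)

1. B_x = 6  [2·signedArea(BCA) = -78 ∩ BC · AD = -61]
2. B_y = 4  [2·signedArea(BCA) = -78 ∩ BC · AD = -61]
   → B = (6, 4)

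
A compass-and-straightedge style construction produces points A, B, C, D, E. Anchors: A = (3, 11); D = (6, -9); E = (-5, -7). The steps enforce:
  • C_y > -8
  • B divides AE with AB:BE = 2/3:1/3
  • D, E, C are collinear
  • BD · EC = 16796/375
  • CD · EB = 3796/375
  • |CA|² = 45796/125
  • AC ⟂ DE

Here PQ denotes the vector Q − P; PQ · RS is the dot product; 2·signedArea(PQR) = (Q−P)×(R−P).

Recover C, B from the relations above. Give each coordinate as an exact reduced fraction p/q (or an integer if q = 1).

1. C_x = -53/125  [D, E, C are collinear ∩ AC ⟂ DE]
2. C_y = -979/125  [D, E, C are collinear ∩ AC ⟂ DE]
   → C = (-53/125, -979/125)
3. B_x = -7/3  [B divides AE with AB:BE = 2/3:1/3]
4. B_y = -1  [B divides AE with AB:BE = 2/3:1/3]
   → B = (-7/3, -1)

B = (-7/3, -1)
C = (-53/125, -979/125)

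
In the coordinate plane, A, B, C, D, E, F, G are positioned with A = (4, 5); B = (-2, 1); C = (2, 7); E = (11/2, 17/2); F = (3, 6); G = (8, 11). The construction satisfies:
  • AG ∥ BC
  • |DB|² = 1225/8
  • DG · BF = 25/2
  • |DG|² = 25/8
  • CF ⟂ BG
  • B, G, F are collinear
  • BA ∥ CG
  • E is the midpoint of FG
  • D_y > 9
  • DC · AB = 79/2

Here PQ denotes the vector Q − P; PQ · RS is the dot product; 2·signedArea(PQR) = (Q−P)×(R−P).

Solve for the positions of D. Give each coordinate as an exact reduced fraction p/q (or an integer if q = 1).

D = (27/4, 39/4)

1. D_x = 27/4  [DG · BF = 25/2 ∩ DC · AB = 79/2]
2. D_y = 39/4  [DG · BF = 25/2 ∩ DC · AB = 79/2]
   → D = (27/4, 39/4)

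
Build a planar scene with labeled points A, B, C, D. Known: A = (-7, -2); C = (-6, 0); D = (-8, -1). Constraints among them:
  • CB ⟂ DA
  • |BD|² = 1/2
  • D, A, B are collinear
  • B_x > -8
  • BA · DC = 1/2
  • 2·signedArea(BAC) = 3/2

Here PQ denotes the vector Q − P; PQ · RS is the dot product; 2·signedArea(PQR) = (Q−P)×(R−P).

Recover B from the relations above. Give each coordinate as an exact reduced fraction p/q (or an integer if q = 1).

B = (-15/2, -3/2)

1. B_x = -15/2  [D, A, B are collinear ∩ CB ⟂ DA]
2. B_y = -3/2  [D, A, B are collinear ∩ CB ⟂ DA]
   → B = (-15/2, -3/2)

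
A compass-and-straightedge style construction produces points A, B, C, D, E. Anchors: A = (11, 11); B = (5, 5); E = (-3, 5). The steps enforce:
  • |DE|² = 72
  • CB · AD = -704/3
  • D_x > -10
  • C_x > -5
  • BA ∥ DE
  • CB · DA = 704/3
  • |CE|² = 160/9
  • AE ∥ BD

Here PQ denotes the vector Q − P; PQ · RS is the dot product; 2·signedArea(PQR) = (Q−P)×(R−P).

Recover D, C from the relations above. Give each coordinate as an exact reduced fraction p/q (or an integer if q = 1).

C = (-13/3, 1)
D = (-9, -1)

1. D_x = -9  [BA ∥ DE ∩ AE ∥ BD]
2. D_y = -1  [BA ∥ DE ∩ AE ∥ BD]
   → D = (-9, -1)
3. C_x = -13/3  [line 20·x + 12·y + 224/3 = 0 ∩ |CE|² = 160/9]
4. C_y = 1  [line 20·x + 12·y + 224/3 = 0 ∩ |CE|² = 160/9]
   → C = (-13/3, 1)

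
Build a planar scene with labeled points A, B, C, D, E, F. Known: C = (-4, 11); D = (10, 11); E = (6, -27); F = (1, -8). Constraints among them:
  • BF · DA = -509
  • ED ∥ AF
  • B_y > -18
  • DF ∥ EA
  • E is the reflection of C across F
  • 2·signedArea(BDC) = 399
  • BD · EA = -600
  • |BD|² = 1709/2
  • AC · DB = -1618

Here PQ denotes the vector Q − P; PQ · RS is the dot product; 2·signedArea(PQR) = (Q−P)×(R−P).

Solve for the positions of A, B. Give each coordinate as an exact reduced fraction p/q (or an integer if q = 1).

A = (-3, -46)
B = (7/2, -35/2)

1. A_x = -3  [ED ∥ AF ∩ DF ∥ EA]
2. A_y = -46  [ED ∥ AF ∩ DF ∥ EA]
   → A = (-3, -46)
3. B_x = 7/2  [BF · DA = -509 ∩ AC · DB = -1618]
4. B_y = -35/2  [BF · DA = -509 ∩ AC · DB = -1618]
   → B = (7/2, -35/2)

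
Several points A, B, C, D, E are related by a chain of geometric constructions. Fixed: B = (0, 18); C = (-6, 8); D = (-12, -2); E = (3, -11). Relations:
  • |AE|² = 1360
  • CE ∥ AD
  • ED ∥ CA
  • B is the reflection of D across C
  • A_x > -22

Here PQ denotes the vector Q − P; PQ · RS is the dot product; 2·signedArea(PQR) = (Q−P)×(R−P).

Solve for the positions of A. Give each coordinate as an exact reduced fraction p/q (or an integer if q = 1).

1. A_x = -21  [CE ∥ AD ∩ ED ∥ CA]
2. A_y = 17  [CE ∥ AD ∩ ED ∥ CA]
   → A = (-21, 17)

A = (-21, 17)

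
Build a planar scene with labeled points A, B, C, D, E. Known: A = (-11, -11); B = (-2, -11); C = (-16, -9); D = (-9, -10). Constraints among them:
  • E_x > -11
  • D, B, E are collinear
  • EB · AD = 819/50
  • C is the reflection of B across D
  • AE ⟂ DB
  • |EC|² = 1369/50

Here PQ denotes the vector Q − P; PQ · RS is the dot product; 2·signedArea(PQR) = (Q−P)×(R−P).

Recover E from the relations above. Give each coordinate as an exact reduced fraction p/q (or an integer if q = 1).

E = (-541/50, -487/50)

1. E_x = -541/50  [D, B, E are collinear ∩ AE ⟂ DB]
2. E_y = -487/50  [D, B, E are collinear ∩ AE ⟂ DB]
   → E = (-541/50, -487/50)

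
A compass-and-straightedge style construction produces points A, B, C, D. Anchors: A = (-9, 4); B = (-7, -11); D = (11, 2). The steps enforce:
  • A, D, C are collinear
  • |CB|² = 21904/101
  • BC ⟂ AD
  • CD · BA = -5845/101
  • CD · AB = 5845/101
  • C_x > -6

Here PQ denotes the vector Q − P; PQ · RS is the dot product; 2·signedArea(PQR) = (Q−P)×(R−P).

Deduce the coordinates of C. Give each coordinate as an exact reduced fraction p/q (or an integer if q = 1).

1. C_x = -559/101  [A, D, C are collinear ∩ BC ⟂ AD]
2. C_y = 369/101  [A, D, C are collinear ∩ BC ⟂ AD]
   → C = (-559/101, 369/101)

C = (-559/101, 369/101)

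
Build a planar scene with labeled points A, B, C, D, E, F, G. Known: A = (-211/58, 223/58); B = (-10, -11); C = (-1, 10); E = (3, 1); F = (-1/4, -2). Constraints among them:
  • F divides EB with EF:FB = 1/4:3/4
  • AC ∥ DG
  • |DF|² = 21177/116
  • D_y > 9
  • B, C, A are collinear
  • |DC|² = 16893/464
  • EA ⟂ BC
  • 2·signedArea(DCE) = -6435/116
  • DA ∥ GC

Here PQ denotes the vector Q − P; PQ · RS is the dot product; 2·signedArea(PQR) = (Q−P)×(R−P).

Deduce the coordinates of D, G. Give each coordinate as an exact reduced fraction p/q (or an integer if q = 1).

D = (-815/116, 281/29)
G = (-509/116, 919/58)

1. D_x = -815/116  [line 9·x + 4·y + 2839/116 = 0 ∩ |DF|² = 21177/116]
2. D_y = 281/29  [line 9·x + 4·y + 2839/116 = 0 ∩ |DF|² = 21177/116]
   → D = (-815/116, 281/29)
3. G_x = -509/116  [DA ∥ GC ∩ AC ∥ DG]
4. G_y = 919/58  [DA ∥ GC ∩ AC ∥ DG]
   → G = (-509/116, 919/58)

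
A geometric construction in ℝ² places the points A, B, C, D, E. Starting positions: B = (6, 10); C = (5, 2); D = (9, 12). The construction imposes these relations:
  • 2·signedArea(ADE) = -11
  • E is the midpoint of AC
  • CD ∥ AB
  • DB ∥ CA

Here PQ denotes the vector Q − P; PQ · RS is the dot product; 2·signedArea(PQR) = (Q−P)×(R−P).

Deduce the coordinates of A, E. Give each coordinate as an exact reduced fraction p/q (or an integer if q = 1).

A = (2, 0)
E = (7/2, 1)

1. A_x = 2  [CD ∥ AB ∩ DB ∥ CA]
2. A_y = 0  [CD ∥ AB ∩ DB ∥ CA]
   → A = (2, 0)
3. E_x = 7/2  [E is the midpoint of AC]
4. E_y = 1  [E is the midpoint of AC]
   → E = (7/2, 1)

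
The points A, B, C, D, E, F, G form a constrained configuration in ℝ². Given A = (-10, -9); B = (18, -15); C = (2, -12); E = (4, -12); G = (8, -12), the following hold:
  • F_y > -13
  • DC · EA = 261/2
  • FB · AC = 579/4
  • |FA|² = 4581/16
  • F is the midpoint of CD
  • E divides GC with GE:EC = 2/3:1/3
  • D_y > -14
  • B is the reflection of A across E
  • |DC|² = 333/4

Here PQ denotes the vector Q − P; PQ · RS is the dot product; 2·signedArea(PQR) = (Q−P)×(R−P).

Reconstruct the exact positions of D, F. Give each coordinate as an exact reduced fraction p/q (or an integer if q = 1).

1. D_x = 11  [line 14·x + -3·y + -389/2 = 0 ∩ |DC|² = 333/4]
2. D_y = -27/2  [line 14·x + -3·y + -389/2 = 0 ∩ |DC|² = 333/4]
   → D = (11, -27/2)
3. F_x = 13/2  [F is the midpoint of CD]
4. F_y = -51/4  [F is the midpoint of CD]
   → F = (13/2, -51/4)

D = (11, -27/2)
F = (13/2, -51/4)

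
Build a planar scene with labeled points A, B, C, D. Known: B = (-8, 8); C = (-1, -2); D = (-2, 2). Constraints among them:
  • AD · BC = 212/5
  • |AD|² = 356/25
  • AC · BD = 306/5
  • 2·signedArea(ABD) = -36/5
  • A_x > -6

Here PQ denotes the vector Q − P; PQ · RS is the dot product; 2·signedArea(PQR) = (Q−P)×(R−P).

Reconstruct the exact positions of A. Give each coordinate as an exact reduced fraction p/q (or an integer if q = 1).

A = (-26/5, 4)

1. A_x = -26/5  [AC · BD = 306/5 ∩ AD · BC = 212/5]
2. A_y = 4  [AC · BD = 306/5 ∩ AD · BC = 212/5]
   → A = (-26/5, 4)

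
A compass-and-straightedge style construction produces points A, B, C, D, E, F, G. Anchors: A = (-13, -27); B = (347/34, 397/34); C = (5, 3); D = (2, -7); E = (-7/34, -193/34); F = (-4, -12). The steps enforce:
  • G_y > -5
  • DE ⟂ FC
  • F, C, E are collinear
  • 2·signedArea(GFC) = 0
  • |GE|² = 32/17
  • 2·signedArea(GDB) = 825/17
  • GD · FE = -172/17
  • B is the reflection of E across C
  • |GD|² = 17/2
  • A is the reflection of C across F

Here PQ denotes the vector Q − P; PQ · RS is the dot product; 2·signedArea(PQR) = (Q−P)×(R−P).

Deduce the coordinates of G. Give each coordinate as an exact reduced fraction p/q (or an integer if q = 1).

1. G_x = 1/2  [2·signedArea(GFC) = 0 ∩ GD · FE = -172/17]
2. G_y = -9/2  [2·signedArea(GFC) = 0 ∩ GD · FE = -172/17]
   → G = (1/2, -9/2)

G = (1/2, -9/2)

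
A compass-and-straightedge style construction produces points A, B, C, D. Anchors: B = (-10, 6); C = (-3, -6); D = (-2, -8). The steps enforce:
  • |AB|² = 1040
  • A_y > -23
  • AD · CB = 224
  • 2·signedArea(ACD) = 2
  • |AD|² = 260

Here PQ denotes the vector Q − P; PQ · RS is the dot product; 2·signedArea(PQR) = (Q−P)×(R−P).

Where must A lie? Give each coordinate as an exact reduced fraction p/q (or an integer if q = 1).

A = (6, -22)

1. A_x = 6  [2·signedArea(ACD) = 2 ∩ AD · CB = 224]
2. A_y = -22  [2·signedArea(ACD) = 2 ∩ AD · CB = 224]
   → A = (6, -22)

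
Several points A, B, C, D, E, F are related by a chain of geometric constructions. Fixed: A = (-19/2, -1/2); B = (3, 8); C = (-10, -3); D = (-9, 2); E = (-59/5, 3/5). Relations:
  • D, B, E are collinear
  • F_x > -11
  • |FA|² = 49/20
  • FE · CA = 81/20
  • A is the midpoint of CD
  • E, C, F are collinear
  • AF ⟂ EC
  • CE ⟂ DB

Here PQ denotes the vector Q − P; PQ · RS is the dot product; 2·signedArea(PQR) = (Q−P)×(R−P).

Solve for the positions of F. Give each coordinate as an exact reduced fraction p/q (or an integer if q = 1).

1. F_x = -109/10  [E, C, F are collinear ∩ AF ⟂ EC]
2. F_y = -6/5  [E, C, F are collinear ∩ AF ⟂ EC]
   → F = (-109/10, -6/5)

F = (-109/10, -6/5)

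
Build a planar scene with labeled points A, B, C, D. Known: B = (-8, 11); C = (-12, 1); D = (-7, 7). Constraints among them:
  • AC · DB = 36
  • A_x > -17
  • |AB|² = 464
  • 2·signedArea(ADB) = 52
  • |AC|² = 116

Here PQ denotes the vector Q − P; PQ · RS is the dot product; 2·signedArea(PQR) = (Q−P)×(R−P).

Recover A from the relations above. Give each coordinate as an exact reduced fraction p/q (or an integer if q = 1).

A = (-16, -9)

1. A_x = -16  [2·signedArea(ADB) = 52 ∩ AC · DB = 36]
2. A_y = -9  [2·signedArea(ADB) = 52 ∩ AC · DB = 36]
   → A = (-16, -9)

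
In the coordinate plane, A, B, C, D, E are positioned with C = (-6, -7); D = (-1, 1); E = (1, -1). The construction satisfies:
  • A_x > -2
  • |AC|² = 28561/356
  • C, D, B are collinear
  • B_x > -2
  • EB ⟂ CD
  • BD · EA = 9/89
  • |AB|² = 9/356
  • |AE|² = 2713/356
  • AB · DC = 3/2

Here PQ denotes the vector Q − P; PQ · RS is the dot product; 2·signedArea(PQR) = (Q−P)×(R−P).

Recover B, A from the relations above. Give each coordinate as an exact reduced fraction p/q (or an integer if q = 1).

A = (-223/178, 53/89)
B = (-119/89, 41/89)

1. B_x = -119/89  [C, D, B are collinear ∩ EB ⟂ CD]
2. B_y = 41/89  [C, D, B are collinear ∩ EB ⟂ CD]
   → B = (-119/89, 41/89)
3. A_x = -223/178  [line 5·x + 8·y + 3/2 = 0 ∩ |AB|² = 9/356]
4. A_y = 53/89  [line 5·x + 8·y + 3/2 = 0 ∩ |AB|² = 9/356]
   → A = (-223/178, 53/89)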